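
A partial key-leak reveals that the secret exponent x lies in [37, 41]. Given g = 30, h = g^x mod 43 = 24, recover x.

38

Compute 30^37 mod 43 = 18, then multiply by 30 repeatedly:
  30^37=18  30^38=24
Found 24 at exponent 38.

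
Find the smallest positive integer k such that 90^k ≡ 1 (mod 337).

The order of 90 must divide p − 1 = 336 = 2^4 · 3 · 7.
Divisors: 1, 2, 3, 4, 6, 7, 8, 12, 14, 16, 21, 24, 28, 42, 48, 56, 84, 112, 168, 336.
Check each in increasing order: 90^1 ≡ 90;  90^2 ≡ 12;  90^3 ≡ 69;  90^4 ≡ 144;  90^6 ≡ 43;  90^7 ≡ 163;  90^8 ≡ 179;  90^12 ≡ 164;  90^14 ≡ 283;  90^16 ≡ 26;  90^21 ≡ 297;  90^24 ≡ 273;  90^28 ≡ 220;  90^42 ≡ 252;  90^48 ≡ 52;  90^56 ≡ 209;  90^84 ≡ 148;  90^112 ≡ 208;  90^168 ≡ 336;  90^336 ≡ 1.
Smallest exponent giving 1 is 336.

336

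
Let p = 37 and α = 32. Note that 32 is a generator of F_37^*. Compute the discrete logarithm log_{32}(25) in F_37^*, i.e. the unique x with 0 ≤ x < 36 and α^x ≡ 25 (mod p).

Successive powers of 32 modulo 37:
  32^0=1  32^1=32  32^2=25
So 32^2 ≡ 25 (mod 37), giving x = 2.

2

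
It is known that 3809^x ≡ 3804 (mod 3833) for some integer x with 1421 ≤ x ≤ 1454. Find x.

1444

Compute 3809^1421 mod 3833 = 3741, then multiply by 3809 repeatedly:
  3809^1421=3741  3809^1422=2208  3809^1423=670  3809^1424=3085  3809^1425=2620
  3809^1426=2281  3809^1427=2751  3809^1428=2970  3809^1429=1547  3809^1430=1202
  3809^1431=1816  3809^1432=2412  3809^1433=3440  3809^1434=1766  3809^1435=3612
  3809^1436=1471  3809^1437=3026  3809^1438=203  3809^1439=2794  3809^1440=1938
  3809^1441=3317  3809^1442=885  3809^1443=1758  3809^1444=3804
Found 3804 at exponent 1444.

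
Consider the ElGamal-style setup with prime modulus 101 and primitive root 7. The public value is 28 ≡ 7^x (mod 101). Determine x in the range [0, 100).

79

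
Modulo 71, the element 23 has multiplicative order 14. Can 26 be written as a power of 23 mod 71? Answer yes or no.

yes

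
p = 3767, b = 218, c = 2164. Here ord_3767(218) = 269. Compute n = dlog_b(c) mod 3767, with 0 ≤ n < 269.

240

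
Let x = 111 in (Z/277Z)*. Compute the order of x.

276

The order of 111 must divide p − 1 = 276 = 2^2 · 3 · 23.
Divisors: 1, 2, 3, 4, 6, 12, 23, 46, 69, 92, 138, 276.
Check each in increasing order: 111^1 ≡ 111;  111^2 ≡ 133;  111^3 ≡ 82;  111^4 ≡ 238;  111^6 ≡ 76;  111^12 ≡ 236;  111^23 ≡ 95;  111^46 ≡ 161;  111^69 ≡ 60;  111^92 ≡ 160;  111^138 ≡ 276;  111^276 ≡ 1.
Smallest exponent giving 1 is 276.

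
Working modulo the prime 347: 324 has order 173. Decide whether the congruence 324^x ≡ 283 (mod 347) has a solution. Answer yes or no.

no

283 ∈ ⟨324⟩ iff 283^173 ≡ 1 (mod 347), since |⟨324⟩| = 173.
283^173 mod 347 = 346.
Since 346 ≠ 1, 283 does not lie in the subgroup.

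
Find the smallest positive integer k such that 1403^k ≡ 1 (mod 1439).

1438

The order of 1403 must divide p − 1 = 1438 = 2 · 719.
Divisors: 1, 2, 719, 1438.
Check each in increasing order: 1403^1 ≡ 1403;  1403^2 ≡ 1296;  1403^719 ≡ 1438;  1403^1438 ≡ 1.
Smallest exponent giving 1 is 1438.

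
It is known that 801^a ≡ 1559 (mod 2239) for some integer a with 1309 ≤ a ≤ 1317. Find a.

Compute 801^1309 mod 2239 = 1295, then multiply by 801 repeatedly:
  801^1309=1295  801^1310=638  801^1311=546  801^1312=741  801^1313=206
  801^1314=1559
Found 1559 at exponent 1314.

1314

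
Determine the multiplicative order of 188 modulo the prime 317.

316

The order of 188 must divide p − 1 = 316 = 2^2 · 79.
Divisors: 1, 2, 4, 79, 158, 316.
Check each in increasing order: 188^1 ≡ 188;  188^2 ≡ 157;  188^4 ≡ 240;  188^79 ≡ 114;  188^158 ≡ 316;  188^316 ≡ 1.
Smallest exponent giving 1 is 316.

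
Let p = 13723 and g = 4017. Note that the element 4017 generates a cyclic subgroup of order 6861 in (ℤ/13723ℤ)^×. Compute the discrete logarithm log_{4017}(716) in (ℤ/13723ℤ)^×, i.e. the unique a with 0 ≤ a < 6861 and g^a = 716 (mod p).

6647

Baby-step giant-step with m = ceil(sqrt(6861)) = 83.
Baby table (4017^j mod 13723 for j=0..82):
  0:1  1:4017  2:11764  3:7699  4:8964  5:12959  6:4964  7:869
  8:5131  9:13004  10:7330  11:8775  12:8511  13:4694  14:396  15:12587
  16:6447  17:2298  18:9210  19:13085  20:3355  21:1049  22:872  23:3459
  24:7127  25:2981  26:8221  27:6219  28:5863  29:3003  30:534  31:4290
  32:10565  33:8089  34:11172  35:3714  36:2237  37:11187  38:9077  39:298
  40:3165  41:6307  42:2561  43:9010  44:5619  45:10911  46:11948  47:5785
  48:5306  49:2383  50:7580  51:11246  52:12789  53:8224  54:4547  55:13709
  56:12377  57:13703  58:1998  59:11734  60:10696  61:12842  62:1557  63:10504
  64:10066  65:7164  66:657  67:4353  68:2899  69:8179  70:2181  71:5803
  72:8997  73:8290  74:8932  75:7922  76:12760  77:1515  78:6466  79:10006
  80:13158  81:8413  82:8995
Giant step factor: 4017^(-83) ≡ 5843 (mod 13723).
Scan 716·5843^i mod 13723 for i = 0, 1, …:
  i=0: 716   i=1: 11796   i=2: 7122   i=3: 5710
  i=4: 2917   i=5: 65   i=6: 9274   i=7: 9578
  i=8: 1860   i=9: 13087     …   i=79: 2896
  i=80: 869
Match at i=80, j=7: a = 80·83 + 7 = 6647.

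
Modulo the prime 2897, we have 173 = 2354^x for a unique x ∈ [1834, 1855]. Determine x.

Compute 2354^1834 mod 2897 = 474, then multiply by 2354 repeatedly:
  2354^1834=474  2354^1835=451  2354^1836=1352  2354^1837=1702  2354^1838=2854
  2354^1839=173
Found 173 at exponent 1839.

1839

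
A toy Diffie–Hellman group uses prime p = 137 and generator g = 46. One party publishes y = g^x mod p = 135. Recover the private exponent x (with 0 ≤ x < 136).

58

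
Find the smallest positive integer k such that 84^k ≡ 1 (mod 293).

The order of 84 must divide p − 1 = 292 = 2^2 · 73.
Divisors: 1, 2, 4, 73, 146, 292.
Check each in increasing order: 84^1 ≡ 84;  84^2 ≡ 24;  84^4 ≡ 283;  84^73 ≡ 1.
Smallest exponent giving 1 is 73.

73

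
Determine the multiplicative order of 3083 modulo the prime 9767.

257

The order of 3083 must divide p − 1 = 9766 = 2 · 19 · 257.
Divisors: 1, 2, 19, 38, 257, 514, 4883, 9766.
Check each in increasing order: 3083^1 ≡ 3083;  3083^2 ≡ 1598;  3083^19 ≡ 6236;  3083^38 ≡ 5269;  3083^257 ≡ 1.
Smallest exponent giving 1 is 257.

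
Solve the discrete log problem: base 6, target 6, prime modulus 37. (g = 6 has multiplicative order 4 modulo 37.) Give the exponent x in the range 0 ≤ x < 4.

Successive powers of 6 modulo 37:
  6^0=1  6^1=6
So 6^1 ≡ 6 (mod 37), giving x = 1.

1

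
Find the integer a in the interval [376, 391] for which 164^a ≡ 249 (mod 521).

Compute 164^376 mod 521 = 256, then multiply by 164 repeatedly:
  164^376=256  164^377=304  164^378=361  164^379=331  164^380=100
  164^381=249
Found 249 at exponent 381.

381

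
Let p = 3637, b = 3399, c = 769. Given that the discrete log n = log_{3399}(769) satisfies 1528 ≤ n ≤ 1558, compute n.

1557

Compute 3399^1528 mod 3637 = 2319, then multiply by 3399 repeatedly:
  3399^1528=2319  3399^1529=902  3399^1530=3544  3399^1531=312  3399^1532=2121
  3399^1533=745  3399^1534=903  3399^1535=3306  3399^1536=2401  3399^1537=3208
  3399^1538=266  3399^1539=2158  3399^1540=2850  3399^1541=1819  3399^1542=3518
  3399^1543=2863  3399^1544=2362  3399^1545=1579  3399^1546=2446  3399^1547=3409
  3399^1548=3346  3399^1549=155  3399^1550=3117  3399^1551=102  3399^1552=1183
  3399^1553=2132  3399^1554=1764  3399^1555=2060  3399^1556=715  3399^1557=769
Found 769 at exponent 1557.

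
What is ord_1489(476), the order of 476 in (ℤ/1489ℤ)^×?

744

The order of 476 must divide p − 1 = 1488 = 2^4 · 3 · 31.
Divisors: 1, 2, 3, 4, 6, 8, 12, 16, 24, 31, 48, 62, 93, 124, 186, 248, 372, 496, 744, 1488.
Check each in increasing order: 476^1 ≡ 476;  476^2 ≡ 248;  476^3 ≡ 417;  476^4 ≡ 455;  476^6 ≡ 1165;  476^8 ≡ 54;  476^12 ≡ 746;  476^16 ≡ 1427;  476^24 ≡ 1119;  476^31 ≡ 1422;  476^48 ≡ 1401;  476^62 ≡ 22;  476^93 ≡ 15;  476^124 ≡ 484;  476^186 ≡ 225;  476^248 ≡ 483;  476^372 ≡ 1488;  476^496 ≡ 1005;  476^744 ≡ 1.
Smallest exponent giving 1 is 744.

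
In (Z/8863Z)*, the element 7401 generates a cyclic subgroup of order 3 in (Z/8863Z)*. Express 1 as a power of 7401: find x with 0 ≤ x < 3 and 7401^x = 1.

Successive powers of 7401 modulo 8863:
  7401^0=1
So 7401^0 ≡ 1 (mod 8863), giving x = 0.

0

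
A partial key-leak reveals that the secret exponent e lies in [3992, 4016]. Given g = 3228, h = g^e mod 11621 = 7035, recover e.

Compute 3228^3992 mod 11621 = 8947, then multiply by 3228 repeatedly:
  3228^3992=8947  3228^3993=2731  3228^3994=6950  3228^3995=6070  3228^3996=954
  3228^3997=11568  3228^3998=3231  3228^3999=5631  3228^4000=1624  3228^4001=1201
  3228^4002=7035
Found 7035 at exponent 4002.

4002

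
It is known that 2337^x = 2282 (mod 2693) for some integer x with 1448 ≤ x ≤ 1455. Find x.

Compute 2337^1448 mod 2693 = 2436, then multiply by 2337 repeatedly:
  2337^1448=2436  2337^1449=2623  2337^1450=683  2337^1451=1915  2337^1452=2282
Found 2282 at exponent 1452.

1452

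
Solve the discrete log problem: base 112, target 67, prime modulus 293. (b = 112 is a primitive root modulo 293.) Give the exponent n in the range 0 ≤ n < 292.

266

Baby-step giant-step with m = ceil(sqrt(292)) = 18.
Baby table (112^j mod 293 for j=0..17):
  0:1  1:112  2:238  3:286  4:95  5:92  6:49  7:214
  8:235  9:243  10:260  11:113  12:57  13:231  14:88  15:187
  16:141  17:263
Giant step factor: 112^(-18) ≡ 216 (mod 293).
Scan 67·216^i mod 293 for i = 0, 1, …:
  i=0: 67   i=1: 115   i=2: 228   i=3: 24
  i=4: 203   i=5: 191   i=6: 236   i=7: 287
  i=8: 169   i=9: 172     …   i=13: 250
  i=14: 88
Match at i=14, j=14: n = 14·18 + 14 = 266.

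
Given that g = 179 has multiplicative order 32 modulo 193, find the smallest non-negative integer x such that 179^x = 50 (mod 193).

Successive powers of 179 modulo 193:
  179^0=1  179^1=179  179^2=3  179^3=151  179^4=9  179^5=67
  179^6=27  179^7=8  179^8=81  179^9=24  179^10=50
So 179^10 ≡ 50 (mod 193), giving x = 10.

10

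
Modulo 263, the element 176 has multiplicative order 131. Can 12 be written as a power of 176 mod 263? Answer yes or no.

yes

12 ∈ ⟨176⟩ iff 12^131 ≡ 1 (mod 263), since |⟨176⟩| = 131.
12^131 mod 263 = 1.
Since 1 = 1, 12 lies in the subgroup.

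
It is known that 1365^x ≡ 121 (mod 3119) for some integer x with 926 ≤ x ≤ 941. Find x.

Compute 1365^926 mod 3119 = 1125, then multiply by 1365 repeatedly:
  1365^926=1125  1365^927=1077  1365^928=1056  1365^929=462  1365^930=592
  1365^931=259  1365^932=1088  1365^933=476  1365^934=988  1365^935=1212
  1365^936=1310  1365^937=963  1365^938=1396  1365^939=2950  1365^940=121
Found 121 at exponent 940.

940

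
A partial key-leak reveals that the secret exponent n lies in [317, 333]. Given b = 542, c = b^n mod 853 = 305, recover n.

317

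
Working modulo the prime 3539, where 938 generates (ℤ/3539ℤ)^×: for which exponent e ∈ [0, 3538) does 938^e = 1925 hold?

1737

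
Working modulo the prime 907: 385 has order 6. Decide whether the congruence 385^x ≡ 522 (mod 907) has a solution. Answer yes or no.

yes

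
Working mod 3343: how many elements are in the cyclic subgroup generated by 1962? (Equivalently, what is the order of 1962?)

1671

The order of 1962 must divide p − 1 = 3342 = 2 · 3 · 557.
Divisors: 1, 2, 3, 6, 557, 1114, 1671, 3342.
Check each in increasing order: 1962^1 ≡ 1962;  1962^2 ≡ 1651;  1962^3 ≡ 3238;  1962^6 ≡ 996;  1962^557 ≡ 1918;  1962^1114 ≡ 1424;  1962^1671 ≡ 1.
Smallest exponent giving 1 is 1671.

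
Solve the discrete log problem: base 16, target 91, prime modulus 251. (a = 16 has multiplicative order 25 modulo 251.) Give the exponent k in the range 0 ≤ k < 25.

22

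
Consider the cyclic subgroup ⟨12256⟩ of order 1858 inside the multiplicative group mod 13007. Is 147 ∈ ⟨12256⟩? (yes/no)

147 ∈ ⟨12256⟩ iff 147^1858 ≡ 1 (mod 13007), since |⟨12256⟩| = 1858.
147^1858 mod 13007 = 12979.
Since 12979 ≠ 1, 147 does not lie in the subgroup.

no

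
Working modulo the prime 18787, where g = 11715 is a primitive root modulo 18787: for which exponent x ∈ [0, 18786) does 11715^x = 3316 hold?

13294

Baby-step giant-step with m = ceil(sqrt(18786)) = 138.
Baby table (11715^j mod 18787 for j=0..137):
  0:1  1:11715  2:2190  3:11595  4:5415  5:11813  6:4253  7:771
  8:14505  9:16447  10:15920  11:4251  12:14915  13:10125  14:12044  15:5090
  16:18199  17:6409  18:8583  19:1821  20:9770  21:5146  22:16694  23:16327
  24:358  25:4469  26:13753  27:17870  28:3509  29:1979  30:827  31:13000
  32:7578  33:7695  34:6899  35:111  36:4062  37:17646  38:9529  39:18668
  40:14940  41:2408  42:10433  43:13160  44:3278  45:1142  46:2186  47:2309
  48:15442  49:3007  50:1380  51:9880  52:16280  53:13363  54:14261  55:13611
  56:7596  57:11908  58:8745  59:2164  60:7597  61:4836  62:10935  63:13759
  64:13012  65:16649  66:15188  67:14530  68:8730  69:14309  70:12321  71:18781
  72:4858  73:5647  74:5578  75:5084  76:4270  77:12056  78:14161  79:6905
  80:14040  81:17202  82:12068  83:4445  84:14398  85:2884  86:7034  87:3528
  88:17907  89:4863  90:7861  91:16528  92:6698  93:12558  94:14760  95:16639
  96:10760  97:11417  98:5502  99:16520  100:6913  101:13825  102:15935  103:10893
  104:10191  105:14967  106:18121  107:13202  108:6846  109:17974  110:714  111:4295
  112:4339  113:12550  114:14975  115:17906  116:11935  117:5671  118:4933  119:1283
  120:745  121:10507  122:15868  123:15042  124:13757  125:8369  126:12269  127:10785
  128:3700  129:3891  130:5803  131:10779  132:8558  133:9538  134:11381  135:15863
  136:12828  137:2807
Giant step factor: 11715^(-138) ≡ 1716 (mod 18787).
Scan 3316·1716^i mod 18787 for i = 0, 1, …:
  i=0: 3316   i=1: 16582   i=2: 11194   i=3: 8590
  i=4: 11432   i=5: 3684   i=6: 9312   i=7: 10442
  i=8: 14461   i=9: 16236     …   i=95: 18635
  i=96: 2186
Match at i=96, j=46: x = 96·138 + 46 = 13294.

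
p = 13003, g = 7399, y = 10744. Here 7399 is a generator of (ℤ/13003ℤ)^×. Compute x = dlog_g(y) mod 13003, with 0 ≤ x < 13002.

Baby-step giant-step with m = ceil(sqrt(13002)) = 115.
Baby table (7399^j mod 13003 for j=0..114):
  0:1  1:7399  2:2571  3:12443  4:4517  5:3573  6:1528  7:6065
  8:1582  9:2518  10:10386  11:11287  12:7247  13:9184  14:11741  15:11619
  16:6148  17:4558  18:7863  19:2915  20:9111  21:4737  22:5978  23:8019
  24:12895  25:7094  26:8398  27:8468  28:6278  29:4206  30:4015  31:8133
  32:11186  33:1119  34:9573  35:3286  36:10507  37:9359  38:6266  39:6439
  40:12172  41:1850  42:8994  43:10255  44:4240  45:8524  46:4526  47:5149
  48:11664  49:1025  50:3226  51:8669  52:11135  53:857  54:8482  55:5840
  56:1191  57:9178  58:6356  59:9196  60:9508  61:3462  62:12431  63:6750
  64:11730  65:8248  66:3873  67:10718  68:10188  69:2621  70:5306  71:3037
  72:1579  73:6327  74:2673  75:12967  76:6699  77:11468  78:7157  79:6427
  80:1402  81:10007  82:2711  83:8063  84:373  85:3191  86:9764  87:12171
  88:7454  89:6423  90:10815  91:12726  92:4951  93:2998  94:12087  95:10082
  96:11510  97:5843  98:10385  99:3888  100:4676  101:9744  102:7224  103:8046
  104:4620  105:11496  106:6281  107:397  108:11728  109:6453  110:11734  111:11838
  112:1154  113:8478  114:2250
Giant step factor: 7399^(-115) ≡ 143 (mod 13003).
Scan 10744·143^i mod 13003 for i = 0, 1, …:
  i=0: 10744   i=1: 2038   i=2: 5368   i=3: 447
  i=4: 11909   i=5: 12597   i=6: 6957   i=7: 6623
  i=8: 10873   i=9: 7482     …   i=87: 6477
  i=88: 2998
Match at i=88, j=93: x = 88·115 + 93 = 10213.

10213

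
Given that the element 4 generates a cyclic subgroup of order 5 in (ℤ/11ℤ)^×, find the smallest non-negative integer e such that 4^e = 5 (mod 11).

Successive powers of 4 modulo 11:
  4^0=1  4^1=4  4^2=5
So 4^2 ≡ 5 (mod 11), giving e = 2.

2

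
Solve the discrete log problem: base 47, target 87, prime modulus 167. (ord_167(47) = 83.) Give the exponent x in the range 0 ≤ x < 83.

Baby-step giant-step with m = ceil(sqrt(83)) = 10.
Baby table (47^j mod 167 for j=0..9):
  0:1  1:47  2:38  3:116  4:108  5:66  6:96  7:3
  8:141  9:114
Giant step factor: 47^(-10) ≡ 12 (mod 167).
Scan 87·12^i mod 167 for i = 0, 1, …:
  i=0: 87   i=1: 42   i=2: 3
Match at i=2, j=7: x = 2·10 + 7 = 27.

27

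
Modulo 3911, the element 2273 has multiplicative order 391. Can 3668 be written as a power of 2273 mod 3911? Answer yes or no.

no

3668 ∈ ⟨2273⟩ iff 3668^391 ≡ 1 (mod 3911), since |⟨2273⟩| = 391.
3668^391 mod 3911 = 3910.
Since 3910 ≠ 1, 3668 does not lie in the subgroup.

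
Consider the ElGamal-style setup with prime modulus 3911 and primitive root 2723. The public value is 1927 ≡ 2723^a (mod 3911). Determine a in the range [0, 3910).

Baby-step giant-step with m = ceil(sqrt(3910)) = 63.
Baby table (2723^j mod 3911 for j=0..62):
  0:1  1:2723  2:3384  3:316  4:48  5:1641  6:2081  7:3435
  8:2304  9:548  10:2113  11:618  12:1084  13:2838  14:3649  15:2287
  16:1189  17:3250  18:3068  19:268  20:2318  21:3471  22:2557  23:1131
  24:1756  25:2346  26:1495  27:3445  28:2157  29:3100  30:1362  31:1098
  32:1850  33:182  34:2800  35:1861  36:2758  37:914  38:1426  39:3286
  40:3321  41:851  42:1961  43:1288  44:2968  45:1738  46:264  47:3159
  48:1668  49:1293  50:939  51:3014  52:1844  53:3399  54:2051  55:3876
  56:2470  57:2801  58:673  59:2231  60:1230  61:1474  62:1016
Giant step factor: 2723^(-63) ≡ 341 (mod 3911).
Scan 1927·341^i mod 3911 for i = 0, 1, …:
  i=0: 1927   i=1: 59   i=2: 564   i=3: 685
  i=4: 2836   i=5: 1059   i=6: 1307   i=7: 3744
  i=8: 1718   i=9: 3099     …   i=52: 3663
  i=53: 1474
Match at i=53, j=61: a = 53·63 + 61 = 3400.

3400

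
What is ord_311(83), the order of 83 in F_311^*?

31

The order of 83 must divide p − 1 = 310 = 2 · 5 · 31.
Divisors: 1, 2, 5, 10, 31, 62, 155, 310.
Check each in increasing order: 83^1 ≡ 83;  83^2 ≡ 47;  83^5 ≡ 168;  83^10 ≡ 234;  83^31 ≡ 1.
Smallest exponent giving 1 is 31.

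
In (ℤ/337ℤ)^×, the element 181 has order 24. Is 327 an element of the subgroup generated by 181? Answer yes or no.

no

⟨181⟩ has order 24; its elements mod 337 are {1, 54, 72, 85, 96, 111, 117, 128, 129, 148, 156, 165, 172, 181, 189, 208, 209, 220, 226, 241, 252, 265, 283, 336}.
327 is not in this set.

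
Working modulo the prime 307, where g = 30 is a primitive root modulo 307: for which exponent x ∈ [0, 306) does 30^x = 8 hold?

117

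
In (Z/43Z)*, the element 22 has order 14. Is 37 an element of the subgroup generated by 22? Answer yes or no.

37 ∈ ⟨22⟩ iff 37^14 ≡ 1 (mod 43), since |⟨22⟩| = 14.
37^14 mod 43 = 36.
Since 36 ≠ 1, 37 does not lie in the subgroup.

no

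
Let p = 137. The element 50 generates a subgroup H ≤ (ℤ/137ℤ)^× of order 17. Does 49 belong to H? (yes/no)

⟨50⟩ has order 17; its elements mod 137 are {1, 16, 34, 38, 50, 56, 59, 60, 72, 73, 74, 88, 115, 119, 122, 123, 133}.
49 is not in this set.

no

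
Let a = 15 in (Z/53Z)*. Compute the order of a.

The order of 15 must divide p − 1 = 52 = 2^2 · 13.
Divisors: 1, 2, 4, 13, 26, 52.
Check each in increasing order: 15^1 ≡ 15;  15^2 ≡ 13;  15^4 ≡ 10;  15^13 ≡ 1.
Smallest exponent giving 1 is 13.

13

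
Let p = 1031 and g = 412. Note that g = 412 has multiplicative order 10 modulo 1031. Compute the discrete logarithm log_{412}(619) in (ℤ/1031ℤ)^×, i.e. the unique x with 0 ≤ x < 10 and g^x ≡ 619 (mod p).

6

Successive powers of 412 modulo 1031:
  412^0=1  412^1=412  412^2=660  412^3=767  412^4=518  412^5=1030
  412^6=619
So 412^6 ≡ 619 (mod 1031), giving x = 6.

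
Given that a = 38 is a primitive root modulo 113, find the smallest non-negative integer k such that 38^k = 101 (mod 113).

Baby-step giant-step with m = ceil(sqrt(112)) = 11.
Baby table (38^j mod 113 for j=0..10):
  0:1  1:38  2:88  3:67  4:60  5:20  6:82  7:65
  8:97  9:70  10:61
Giant step factor: 38^(-11) ≡ 76 (mod 113).
Scan 101·76^i mod 113 for i = 0, 1, …:
  i=0: 101   i=1: 105   i=2: 70
Match at i=2, j=9: k = 2·11 + 9 = 31.

31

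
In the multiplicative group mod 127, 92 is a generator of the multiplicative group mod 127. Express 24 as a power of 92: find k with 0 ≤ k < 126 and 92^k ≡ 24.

Successive powers of 92 modulo 127:
  92^0=1  92^1=92  92^2=82  92^3=51  92^4=120  92^5=118
  92^6=61  92^7=24
So 92^7 ≡ 24 (mod 127), giving k = 7.

7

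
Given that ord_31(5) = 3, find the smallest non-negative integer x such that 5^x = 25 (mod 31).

Successive powers of 5 modulo 31:
  5^0=1  5^1=5  5^2=25
So 5^2 ≡ 25 (mod 31), giving x = 2.

2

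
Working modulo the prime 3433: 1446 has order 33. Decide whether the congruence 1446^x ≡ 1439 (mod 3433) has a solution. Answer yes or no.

1439 ∈ ⟨1446⟩ iff 1439^33 ≡ 1 (mod 3433), since |⟨1446⟩| = 33.
1439^33 mod 3433 = 1.
Since 1 = 1, 1439 lies in the subgroup.

yes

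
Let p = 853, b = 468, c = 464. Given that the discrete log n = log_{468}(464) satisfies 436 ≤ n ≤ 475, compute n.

457

Compute 468^436 mod 853 = 165, then multiply by 468 repeatedly:
  468^436=165  468^437=450  468^438=762  468^439=62  468^440=14
  468^441=581  468^442=654  468^443=698  468^444=818  468^445=680
  468^446=71  468^447=814  468^448=514  468^449=6  468^450=249
  468^451=524  468^452=421  468^453=838  468^454=657  468^455=396
  468^456=227  468^457=464
Found 464 at exponent 457.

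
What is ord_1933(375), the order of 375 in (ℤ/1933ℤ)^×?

The order of 375 must divide p − 1 = 1932 = 2^2 · 3 · 7 · 23.
Divisors: 1, 2, 3, 4, 6, 7, 12, 14, 21, 23, 28, 42, 46, 69, 84, 92, 138, 161, 276, 322, 483, 644, 966, 1932.
Check each in increasing order: 375^1 ≡ 375;  375^2 ≡ 1449;  375^3 ≡ 202;  375^4 ≡ 363;  375^6 ≡ 211;  375^7 ≡ 1805;  375^12 ≡ 62;  375^14 ≡ 920;  375^21 ≡ 153;  375^23 ≡ 1335;  375^28 ≡ 1679;  375^42 ≡ 213;  375^46 ≡ 1932;  375^69 ≡ 598;  375^84 ≡ 910;  375^92 ≡ 1.
Smallest exponent giving 1 is 92.

92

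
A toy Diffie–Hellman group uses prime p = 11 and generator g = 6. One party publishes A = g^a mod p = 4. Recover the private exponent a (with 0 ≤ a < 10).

Successive powers of 6 modulo 11:
  6^0=1  6^1=6  6^2=3  6^3=7  6^4=9  6^5=10
  6^6=5  6^7=8  6^8=4
So 6^8 ≡ 4 (mod 11), giving a = 8.

8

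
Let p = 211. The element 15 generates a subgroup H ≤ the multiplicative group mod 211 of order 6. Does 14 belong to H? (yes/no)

yes

14 ∈ ⟨15⟩ iff 14^6 ≡ 1 (mod 211), since |⟨15⟩| = 6.
14^6 mod 211 = 1.
Since 1 = 1, 14 lies in the subgroup.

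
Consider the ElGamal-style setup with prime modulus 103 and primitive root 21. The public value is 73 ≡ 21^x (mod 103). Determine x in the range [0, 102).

15

Baby-step giant-step with m = ceil(sqrt(102)) = 11.
Baby table (21^j mod 103 for j=0..10):
  0:1  1:21  2:29  3:94  4:17  5:48  6:81  7:53
  8:83  9:95  10:38
Giant step factor: 21^(-11) ≡ 99 (mod 103).
Scan 73·99^i mod 103 for i = 0, 1, …:
  i=0: 73   i=1: 17
Match at i=1, j=4: x = 1·11 + 4 = 15.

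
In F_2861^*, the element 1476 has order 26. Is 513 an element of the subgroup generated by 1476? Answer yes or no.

no

513 ∈ ⟨1476⟩ iff 513^26 ≡ 1 (mod 2861), since |⟨1476⟩| = 26.
513^26 mod 2861 = 1249.
Since 1249 ≠ 1, 513 does not lie in the subgroup.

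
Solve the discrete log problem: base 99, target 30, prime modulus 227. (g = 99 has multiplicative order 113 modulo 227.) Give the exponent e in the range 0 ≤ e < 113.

89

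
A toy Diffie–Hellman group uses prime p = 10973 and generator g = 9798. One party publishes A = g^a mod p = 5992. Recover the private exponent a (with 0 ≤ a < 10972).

7838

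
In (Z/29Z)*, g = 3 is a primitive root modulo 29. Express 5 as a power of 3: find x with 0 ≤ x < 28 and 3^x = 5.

Successive powers of 3 modulo 29:
  3^0=1  3^1=3  3^2=9  3^3=27  3^4=23  3^5=11
  3^6=4  3^7=12  3^8=7  3^9=21  3^10=5
So 3^10 ≡ 5 (mod 29), giving x = 10.

10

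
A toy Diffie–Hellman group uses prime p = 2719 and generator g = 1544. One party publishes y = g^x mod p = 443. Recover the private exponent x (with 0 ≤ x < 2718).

Baby-step giant-step with m = ceil(sqrt(2718)) = 53.
Baby table (1544^j mod 2719 for j=0..52):
  0:1  1:1544  2:2092  3:2595  4:1593  5:1616  6:1781  7:955
  8:822  9:2114  10:1216  11:1394  12:1607  13:1480  14:1160  15:1938
  16:1372  17:267  18:1679  19:1169  20:2239  21:1167  22:1870  23:2421
  24:2118  25:1954  26:1605  27:1111  28:2414  29:2186  30:905  31:2473
  32:836  33:1978  34:595  35:2377  36:2157  37:2352  38:1623  39:1713
  40:2004  41:2673  42:2389  43:1652  44:266  45:135  46:1796  47:2363
  48:2293  49:254  50:640  51:1163  52:1132
Giant step factor: 1544^(-53) ≡ 1047 (mod 2719).
Scan 443·1047^i mod 2719 for i = 0, 1, …:
  i=0: 443   i=1: 1591   i=2: 1749   i=3: 1316
  i=4: 2038   i=5: 2090   i=6: 2154   i=7: 1187
  i=8: 206   i=9: 881     …   i=18: 2329
  i=19: 2239
Match at i=19, j=20: x = 19·53 + 20 = 1027.

1027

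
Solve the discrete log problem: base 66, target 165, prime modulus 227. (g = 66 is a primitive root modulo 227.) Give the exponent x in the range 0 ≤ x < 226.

197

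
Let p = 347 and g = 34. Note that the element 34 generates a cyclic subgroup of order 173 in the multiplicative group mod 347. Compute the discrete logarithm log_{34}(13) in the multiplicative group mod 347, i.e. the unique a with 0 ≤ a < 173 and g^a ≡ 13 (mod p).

116

Baby-step giant-step with m = ceil(sqrt(173)) = 14.
Baby table (34^j mod 347 for j=0..13):
  0:1  1:34  2:115  3:93  4:39  5:285  6:321  7:157
  8:133  9:11  10:27  11:224  12:329  13:82
Giant step factor: 34^(-14) ≡ 29 (mod 347).
Scan 13·29^i mod 347 for i = 0, 1, …:
  i=0: 13   i=1: 30   i=2: 176   i=3: 246
  i=4: 194   i=5: 74   i=6: 64   i=7: 121
  i=8: 39
Match at i=8, j=4: a = 8·14 + 4 = 116.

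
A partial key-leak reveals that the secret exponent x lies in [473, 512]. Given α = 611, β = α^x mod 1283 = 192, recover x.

Compute 611^473 mod 1283 = 958, then multiply by 611 repeatedly:
  611^473=958  611^474=290  611^475=136  611^476=984  611^477=780
  611^478=587  611^479=700  611^480=461  611^481=694  611^482=644
  611^483=886  611^484=1203  611^485=1157  611^486=1277  611^487=183
  611^488=192
Found 192 at exponent 488.

488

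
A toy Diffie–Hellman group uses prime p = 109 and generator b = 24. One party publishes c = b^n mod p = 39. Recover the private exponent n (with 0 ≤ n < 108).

17

Successive powers of 24 modulo 109:
  24^0=1  24^1=24  24^2=31  24^3=90  24^4=89  24^5=65
  24^6=34  24^7=53  24^8=73  24^9=8  24^10=83  24^11=30
  24^12=66  24^13=58  24^14=84  24^15=54  24^16=97  24^17=39
So 24^17 ≡ 39 (mod 109), giving n = 17.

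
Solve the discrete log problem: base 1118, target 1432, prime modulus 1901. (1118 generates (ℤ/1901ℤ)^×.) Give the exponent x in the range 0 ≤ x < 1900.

842

Baby-step giant-step with m = ceil(sqrt(1900)) = 44.
Baby table (1118^j mod 1901 for j=0..43):
  0:1  1:1118  2:967  3:1338  4:1698  5:1166  6:1403  7:229
  8:1288  9:927  10:341  11:1038  12:874  13:18  14:1114  15:297
  16:1272  17:148  18:77  19:541  20:320  21:372  22:1478  23:435
  24:1575  25:524  26:324  27:1042  28:1544  29:84  30:763  31:1386
  32:233  33:57  34:993  35:1891  36:226  37:1736  38:1828  39:129
  40:1647  41:1178  42:1512  43:427
Giant step factor: 1118^(-44) ≡ 1448 (mod 1901).
Scan 1432·1448^i mod 1901 for i = 0, 1, …:
  i=0: 1432   i=1: 1446   i=2: 807   i=3: 1322
  i=4: 1850   i=5: 291   i=6: 1247   i=7: 1607
  i=8: 112   i=9: 591     …   i=18: 832
  i=19: 1403
Match at i=19, j=6: x = 19·44 + 6 = 842.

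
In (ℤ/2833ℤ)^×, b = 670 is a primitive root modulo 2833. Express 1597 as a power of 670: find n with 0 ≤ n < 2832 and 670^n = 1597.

1822

Baby-step giant-step with m = ceil(sqrt(2832)) = 54.
Baby table (670^j mod 2833 for j=0..53):
  0:1  1:670  2:1286  3:388  4:2157  5:360  6:395  7:1181
  8:863  9:278  10:2115  11:550  12:210  13:1883  14:925  15:2156
  16:2523  17:1942  18:793  19:1539  20:2751  21:1720  22:2202  23:2180
  24:1605  25:1643  26:1606  27:2313  28:59  29:2701  30:2216  31:228
  32:2611  33:1409  34:641  35:1687  36:2756  37:2237  38:133  39:1287
  40:1058  41:610  42:748  43:2552  44:1541  45:1258  46:1459  47:145
  48:828  49:2325  50:2433  51:1135  52:1206  53:615
Giant step factor: 670^(-54) ≡ 2459 (mod 2833).
Scan 1597·2459^i mod 2833 for i = 0, 1, …:
  i=0: 1597   i=1: 485   i=2: 2755   i=3: 842
  i=4: 2388   i=5: 2116   i=6: 1856   i=7: 2774
  i=8: 2235   i=9: 2678     …   i=32: 1194
  i=33: 1058
Match at i=33, j=40: n = 33·54 + 40 = 1822.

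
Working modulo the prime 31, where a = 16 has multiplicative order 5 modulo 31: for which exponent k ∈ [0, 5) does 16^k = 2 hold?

Successive powers of 16 modulo 31:
  16^0=1  16^1=16  16^2=8  16^3=4  16^4=2
So 16^4 ≡ 2 (mod 31), giving k = 4.

4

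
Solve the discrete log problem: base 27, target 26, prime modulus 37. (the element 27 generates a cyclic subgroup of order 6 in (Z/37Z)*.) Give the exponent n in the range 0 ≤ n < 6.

2

Successive powers of 27 modulo 37:
  27^0=1  27^1=27  27^2=26
So 27^2 ≡ 26 (mod 37), giving n = 2.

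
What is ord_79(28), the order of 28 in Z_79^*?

78

The order of 28 must divide p − 1 = 78 = 2 · 3 · 13.
Divisors: 1, 2, 3, 6, 13, 26, 39, 78.
Check each in increasing order: 28^1 ≡ 28;  28^2 ≡ 73;  28^3 ≡ 69;  28^6 ≡ 21;  28^13 ≡ 24;  28^26 ≡ 23;  28^39 ≡ 78;  28^78 ≡ 1.
Smallest exponent giving 1 is 78.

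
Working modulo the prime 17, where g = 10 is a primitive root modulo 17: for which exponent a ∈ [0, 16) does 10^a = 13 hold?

12

Successive powers of 10 modulo 17:
  10^0=1  10^1=10  10^2=15  10^3=14  10^4=4  10^5=6
  10^6=9  10^7=5  10^8=16  10^9=7  10^10=2  10^11=3
  10^12=13
So 10^12 ≡ 13 (mod 17), giving a = 12.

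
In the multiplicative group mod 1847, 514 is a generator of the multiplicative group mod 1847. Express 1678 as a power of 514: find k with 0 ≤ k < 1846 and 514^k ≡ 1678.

587

Baby-step giant-step with m = ceil(sqrt(1846)) = 43.
Baby table (514^j mod 1847 for j=0..42):
  0:1  1:514  2:75  3:1610  4:84  5:695  6:759  7:409
  8:1515  9:1123  10:958  11:1110  12:1664  13:135  14:1051  15:890
  16:1251  17:258  18:1475  19:880  20:1652  21:1355  22:151  23:40
  24:243  25:1153  26:1602  27:1513  28:95  29:808  30:1584  31:1496
  32:592  33:1380  34:72  35:68  36:1706  37:1406  38:507  39:171
  40:1085  41:1743  42:107
Giant step factor: 514^(-43) ≡ 659 (mod 1847).
Scan 1678·659^i mod 1847 for i = 0, 1, …:
  i=0: 1678   i=1: 1296   i=2: 750   i=3: 1101
  i=4: 1535   i=5: 1256   i=6: 248   i=7: 896
  i=8: 1271   i=9: 898   i=10: 742   i=11: 1370
  i=12: 1494   i=13: 95
Match at i=13, j=28: k = 13·43 + 28 = 587.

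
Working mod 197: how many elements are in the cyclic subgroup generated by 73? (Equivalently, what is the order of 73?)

196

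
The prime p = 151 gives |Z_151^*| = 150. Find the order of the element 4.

The order of 4 must divide p − 1 = 150 = 2 · 3 · 5^2.
Divisors: 1, 2, 3, 5, 6, 10, 15, 25, 30, 50, 75, 150.
Check each in increasing order: 4^1 ≡ 4;  4^2 ≡ 16;  4^3 ≡ 64;  4^5 ≡ 118;  4^6 ≡ 19;  4^10 ≡ 32;  4^15 ≡ 1.
Smallest exponent giving 1 is 15.

15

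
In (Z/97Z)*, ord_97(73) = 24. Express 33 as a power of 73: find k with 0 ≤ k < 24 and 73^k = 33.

9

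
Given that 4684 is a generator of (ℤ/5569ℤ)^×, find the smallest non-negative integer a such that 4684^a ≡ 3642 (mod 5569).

Baby-step giant-step with m = ceil(sqrt(5568)) = 75.
Baby table (4684^j mod 5569 for j=0..74):
  0:1  1:4684  2:3565  3:2598  4:767  5:623  6:5545  7:4533
  8:3544  9:4476  10:3868  11:1755  12:576  13:2588  14:4048  15:3956
  16:1841  17:2432  18:2883  19:4716  20:3090  21:5298  22:368  23:2891
  24:3205  25:3765  26:3806  27:935  28:2306  29:3013  30:1046  31:4313
  32:3329  33:5405  34:346  35:85  36:2741  37:2299  38:3639  39:3936
  40:2834  41:3529  42:1044  43:514  44:1768  45:209  46:4381  47:4408
  48:2789  49:4371  50:2120  51:553  52:667  53:19  54:5461  55:907
  56:4810  57:3435  58:699  59:5113  60:2592  61:508  62:1509  63:1095
  64:5500  65:5375  66:4620  67:4515  68:2767  69:1565  70:1656  71:4656
  72:500  73:3020  74:420
Giant step factor: 4684^(-75) ≡ 2943 (mod 5569).
Scan 3642·2943^i mod 5569 for i = 0, 1, …:
  i=0: 3642   i=1: 3650   i=2: 4918   i=3: 5412
  i=4: 176   i=5: 51   i=6: 5299   i=7: 1757
  i=8: 2819   i=9: 4076     …   i=66: 223
  i=67: 4716
Match at i=67, j=19: a = 67·75 + 19 = 5044.

5044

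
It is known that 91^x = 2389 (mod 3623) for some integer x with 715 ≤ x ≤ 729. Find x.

Compute 91^715 mod 3623 = 1125, then multiply by 91 repeatedly:
  91^715=1125  91^716=931  91^717=1392  91^718=3490  91^719=2389
Found 2389 at exponent 719.

719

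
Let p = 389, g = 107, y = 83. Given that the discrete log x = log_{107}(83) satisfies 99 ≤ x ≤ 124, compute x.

121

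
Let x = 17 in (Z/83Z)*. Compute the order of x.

The order of 17 must divide p − 1 = 82 = 2 · 41.
Divisors: 1, 2, 41, 82.
Check each in increasing order: 17^1 ≡ 17;  17^2 ≡ 40;  17^41 ≡ 1.
Smallest exponent giving 1 is 41.

41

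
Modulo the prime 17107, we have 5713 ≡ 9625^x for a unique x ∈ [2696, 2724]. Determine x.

Compute 9625^2696 mod 17107 = 6031, then multiply by 9625 repeatedly:
  9625^2696=6031  9625^2697=4324  9625^2698=14276  9625^2699=3076  9625^2700=11390
  9625^2701=7094  9625^2702=5713
Found 5713 at exponent 2702.

2702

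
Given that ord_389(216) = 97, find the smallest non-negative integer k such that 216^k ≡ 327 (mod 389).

22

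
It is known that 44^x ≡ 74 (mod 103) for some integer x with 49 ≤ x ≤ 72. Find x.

Compute 44^49 mod 103 = 54, then multiply by 44 repeatedly:
  44^49=54  44^50=7  44^51=102  44^52=59  44^53=21
  44^54=100  44^55=74
Found 74 at exponent 55.

55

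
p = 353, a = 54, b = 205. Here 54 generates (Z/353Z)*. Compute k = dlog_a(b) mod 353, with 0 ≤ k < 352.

69

Baby-step giant-step with m = ceil(sqrt(352)) = 19.
Baby table (54^j mod 353 for j=0..18):
  0:1  1:54  2:92  3:26  4:345  5:274  6:323  7:145
  8:64  9:279  10:240  11:252  12:194  13:239  14:198  15:102
  16:213  17:206  18:181
Giant step factor: 54^(-19) ≡ 215 (mod 353).
Scan 205·215^i mod 353 for i = 0, 1, …:
  i=0: 205   i=1: 303   i=2: 193   i=3: 194
Match at i=3, j=12: k = 3·19 + 12 = 69.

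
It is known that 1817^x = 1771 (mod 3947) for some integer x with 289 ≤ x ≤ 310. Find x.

299

Compute 1817^289 mod 3947 = 3806, then multiply by 1817 repeatedly:
  1817^289=3806  1817^290=358  1817^291=3178  1817^292=3912  1817^293=3504
  1817^294=257  1817^295=1223  1817^296=30  1817^297=3199  1817^298=2599
  1817^299=1771
Found 1771 at exponent 299.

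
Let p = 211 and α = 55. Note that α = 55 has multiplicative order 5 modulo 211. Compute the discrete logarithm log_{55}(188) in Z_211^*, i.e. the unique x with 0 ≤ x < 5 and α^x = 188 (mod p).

Successive powers of 55 modulo 211:
  55^0=1  55^1=55  55^2=71  55^3=107  55^4=188
So 55^4 ≡ 188 (mod 211), giving x = 4.

4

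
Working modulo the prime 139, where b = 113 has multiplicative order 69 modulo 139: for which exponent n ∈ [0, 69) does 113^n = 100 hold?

Baby-step giant-step with m = ceil(sqrt(69)) = 9.
Baby table (113^j mod 139 for j=0..8):
  0:1  1:113  2:120  3:77  4:83  5:66  6:91  7:136
  8:78
Giant step factor: 113^(-9) ≡ 100 (mod 139).
Scan 100·100^i mod 139 for i = 0, 1, …:
  i=0: 100   i=1: 131   i=2: 34   i=3: 64
  i=4: 6   i=5: 44   i=6: 91
Match at i=6, j=6: n = 6·9 + 6 = 60.

60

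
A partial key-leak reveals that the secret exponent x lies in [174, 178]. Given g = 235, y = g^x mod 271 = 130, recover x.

177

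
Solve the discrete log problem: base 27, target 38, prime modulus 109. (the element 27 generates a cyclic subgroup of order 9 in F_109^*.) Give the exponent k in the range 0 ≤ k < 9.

Successive powers of 27 modulo 109:
  27^0=1  27^1=27  27^2=75  27^3=63  27^4=66  27^5=38
So 27^5 ≡ 38 (mod 109), giving k = 5.

5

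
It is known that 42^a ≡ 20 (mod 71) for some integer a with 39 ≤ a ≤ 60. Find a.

50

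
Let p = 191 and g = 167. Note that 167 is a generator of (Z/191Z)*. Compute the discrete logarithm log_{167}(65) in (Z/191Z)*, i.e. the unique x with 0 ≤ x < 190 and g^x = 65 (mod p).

124

Baby-step giant-step with m = ceil(sqrt(190)) = 14.
Baby table (167^j mod 191 for j=0..13):
  0:1  1:167  2:3  3:119  4:9  5:166  6:27  7:116
  8:81  9:157  10:52  11:89  12:156  13:76
Giant step factor: 167^(-14) ≡ 20 (mod 191).
Scan 65·20^i mod 191 for i = 0, 1, …:
  i=0: 65   i=1: 154   i=2: 24   i=3: 98
  i=4: 50   i=5: 45   i=6: 136   i=7: 46
  i=8: 156
Match at i=8, j=12: x = 8·14 + 12 = 124.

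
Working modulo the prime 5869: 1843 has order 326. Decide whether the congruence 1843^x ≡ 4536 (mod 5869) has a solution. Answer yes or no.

yes

4536 ∈ ⟨1843⟩ iff 4536^326 ≡ 1 (mod 5869), since |⟨1843⟩| = 326.
4536^326 mod 5869 = 1.
Since 1 = 1, 4536 lies in the subgroup.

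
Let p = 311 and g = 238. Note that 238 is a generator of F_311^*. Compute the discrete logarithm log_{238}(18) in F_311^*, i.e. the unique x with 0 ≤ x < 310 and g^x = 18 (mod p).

160

Baby-step giant-step with m = ceil(sqrt(310)) = 18.
Baby table (238^j mod 311 for j=0..17):
  0:1  1:238  2:42  3:44  4:209  5:293  6:70  7:177
  8:141  9:281  10:13  11:295  12:235  13:261  14:229  15:77
  16:288  17:124
Giant step factor: 238^(-18) ≡ 245 (mod 311).
Scan 18·245^i mod 311 for i = 0, 1, …:
  i=0: 18   i=1: 56   i=2: 36   i=3: 112
  i=4: 72   i=5: 224   i=6: 144   i=7: 137
  i=8: 288
Match at i=8, j=16: x = 8·18 + 16 = 160.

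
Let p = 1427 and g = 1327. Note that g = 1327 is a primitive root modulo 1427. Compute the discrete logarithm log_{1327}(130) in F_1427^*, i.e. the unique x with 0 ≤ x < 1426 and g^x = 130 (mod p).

Baby-step giant-step with m = ceil(sqrt(1426)) = 38.
Baby table (1327^j mod 1427 for j=0..37):
  0:1  1:1327  2:11  3:327  4:121  5:743  6:1331  7:1038
  8:371  9:2  10:1227  11:22  12:654  13:242  14:59  15:1235
  16:649  17:742  18:4  19:1027  20:44  21:1308  22:484  23:118
  24:1043  25:1298  26:57  27:8  28:627  29:88  30:1189  31:968
  32:236  33:659  34:1169  35:114  36:16  37:1254
Giant step factor: 1327^(-38) ≡ 300 (mod 1427).
Scan 130·300^i mod 1427 for i = 0, 1, …:
  i=0: 130   i=1: 471   i=2: 27   i=3: 965
  i=4: 1246   i=5: 1353   i=6: 632   i=7: 1236
  i=8: 1207   i=9: 1069     …   i=16: 43
  i=17: 57
Match at i=17, j=26: x = 17·38 + 26 = 672.

672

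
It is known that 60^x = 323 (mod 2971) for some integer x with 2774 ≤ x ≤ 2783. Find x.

2775

Compute 60^2774 mod 2971 = 352, then multiply by 60 repeatedly:
  60^2774=352  60^2775=323
Found 323 at exponent 2775.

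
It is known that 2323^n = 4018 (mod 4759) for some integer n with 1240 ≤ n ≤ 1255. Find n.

Compute 2323^1240 mod 4759 = 1978, then multiply by 2323 repeatedly:
  2323^1240=1978  2323^1241=2459  2323^1242=1457  2323^1243=962  2323^1244=2755
  2323^1245=3769  2323^1246=3586  2323^1247=2028  2323^1248=4393  2323^1249=1643
  2323^1250=4730  2323^1251=4018
Found 4018 at exponent 1251.

1251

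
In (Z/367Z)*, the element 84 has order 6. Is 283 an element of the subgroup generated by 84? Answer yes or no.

yes

283 ∈ ⟨84⟩ iff 283^6 ≡ 1 (mod 367), since |⟨84⟩| = 6.
283^6 mod 367 = 1.
Since 1 = 1, 283 lies in the subgroup.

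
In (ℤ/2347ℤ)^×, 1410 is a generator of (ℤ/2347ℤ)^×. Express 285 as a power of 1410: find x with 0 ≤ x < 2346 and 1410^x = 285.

Baby-step giant-step with m = ceil(sqrt(2346)) = 49.
Baby table (1410^j mod 2347 for j=0..48):
  0:1  1:1410  2:191  3:1752  4:1276  5:1358  6:1975  7:1208
  8:1705  9:722  10:1769  11:1776  12:2258  13:1248  14:1777  15:1321
  16:1439  17:1182  18:250  19:450  20:810  21:1458  22:2155  23:1532
  24:880  25:1584  26:1443  27:2128  28:1014  29:417  30:1220  31:2196
  32:667  33:1670  34:659  35:2125  36:1478  37:2191  38:658  39:715
  40:1287  41:439  42:1729  43:1704  44:1659  45:1578  46:24  47:982
  48:2237
Giant step factor: 1410^(-49) ≡ 1861 (mod 2347).
Scan 285·1861^i mod 2347 for i = 0, 1, …:
  i=0: 285   i=1: 2310   i=2: 1553   i=3: 976
  i=4: 2105   i=5: 262   i=6: 1753   i=7: 3
  i=8: 889   i=9: 2141     …   i=31: 2134
  i=32: 250
Match at i=32, j=18: x = 32·49 + 18 = 1586.

1586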